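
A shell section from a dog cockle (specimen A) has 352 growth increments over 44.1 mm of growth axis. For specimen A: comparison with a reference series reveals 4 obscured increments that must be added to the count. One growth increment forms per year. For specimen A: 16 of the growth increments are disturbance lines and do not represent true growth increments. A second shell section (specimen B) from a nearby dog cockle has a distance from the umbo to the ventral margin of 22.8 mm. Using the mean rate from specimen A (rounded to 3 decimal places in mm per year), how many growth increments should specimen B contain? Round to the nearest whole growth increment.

175 growth increments

Specimen A: after corrections the count is 352 − 16 + 4 = 340 growth increments.
A: Mean rate = 44.1 mm / 340 years ≈ 0.130 mm/yr.
For B, 22.8 / 0.130 = 175.38 years ≈ 175 growth increments.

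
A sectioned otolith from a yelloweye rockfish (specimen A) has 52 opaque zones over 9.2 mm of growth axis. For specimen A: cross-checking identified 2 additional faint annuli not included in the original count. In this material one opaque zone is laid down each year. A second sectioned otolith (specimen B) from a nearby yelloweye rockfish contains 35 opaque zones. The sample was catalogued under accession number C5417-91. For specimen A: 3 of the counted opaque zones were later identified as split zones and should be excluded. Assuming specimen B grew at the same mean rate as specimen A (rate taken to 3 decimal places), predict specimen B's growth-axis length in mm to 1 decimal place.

6.3 mm

Specimen A: true opaque zone count = 52 − 3 + 2 = 51.
A: Mean rate = 9.2 mm / 51 years ≈ 0.180 mm per year.
For B, 0.180 mm/year × 35 years = 6.3 mm.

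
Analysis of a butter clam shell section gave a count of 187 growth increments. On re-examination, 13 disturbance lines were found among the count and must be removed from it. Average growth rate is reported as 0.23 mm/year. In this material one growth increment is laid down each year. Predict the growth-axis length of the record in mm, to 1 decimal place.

Correcting the raw count gives 187 − 13 = 174 true growth increments.
Length ≈ 0.23 × 174 = 40.0 mm.

40.0 mm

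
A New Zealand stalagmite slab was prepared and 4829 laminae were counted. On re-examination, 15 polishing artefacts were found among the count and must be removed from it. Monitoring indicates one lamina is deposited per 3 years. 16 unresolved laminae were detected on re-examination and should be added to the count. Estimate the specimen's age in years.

14490 years

After corrections the count is 4829 − 15 + 16 = 4830 laminae.
At 3 years per lamina, 4830 × 3 = 14490 years.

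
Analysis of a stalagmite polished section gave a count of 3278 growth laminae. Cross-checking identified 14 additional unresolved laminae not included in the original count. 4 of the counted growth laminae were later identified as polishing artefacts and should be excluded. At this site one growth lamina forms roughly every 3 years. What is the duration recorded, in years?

True growth lamina count = 3278 − 4 + 14 = 3288.
3288 growth laminae at 3 years each span 3288 × 3 = 9864 years.

9864 yr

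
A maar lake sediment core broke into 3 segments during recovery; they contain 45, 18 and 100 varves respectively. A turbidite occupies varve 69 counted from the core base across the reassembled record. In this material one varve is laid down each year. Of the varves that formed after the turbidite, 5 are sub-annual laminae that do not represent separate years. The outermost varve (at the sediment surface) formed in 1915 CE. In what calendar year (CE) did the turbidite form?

1826 CE

Total varves = 45 + 18 + 100 = 163.
163 − 69 = 94 varves lie beyond the turbidite toward the sediment surface.
Excluding 5 false varves: 94 − 5 = 89.
The varve at the sediment surface is 1915 CE, so the turbidite dates to 1915 − 89 = 1826 CE.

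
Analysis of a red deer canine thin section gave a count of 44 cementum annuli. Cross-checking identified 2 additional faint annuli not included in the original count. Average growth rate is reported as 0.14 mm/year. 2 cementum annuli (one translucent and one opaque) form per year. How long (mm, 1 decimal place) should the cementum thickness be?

Adjusted count: 44 + 2 = 46 cementum annuli.
46 cementum annuli at 2 per year is 46 / 2 = 23 years.
Length ≈ 0.14 × 23 = 3.2 mm.

3.2 mm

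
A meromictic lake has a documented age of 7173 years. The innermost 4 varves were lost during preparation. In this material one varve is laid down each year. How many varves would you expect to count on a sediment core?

7169 varves

One varve per year gives 7173 varves over 7173 years.
Subtracting the 4 varves not captured gives 7173 − 4 = 7169 varves in the record.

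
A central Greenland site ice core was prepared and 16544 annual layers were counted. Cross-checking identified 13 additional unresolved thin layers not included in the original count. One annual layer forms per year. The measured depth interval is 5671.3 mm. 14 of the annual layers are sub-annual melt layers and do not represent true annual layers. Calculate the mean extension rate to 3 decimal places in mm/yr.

Adjusted count: 16544 − 14 + 13 = 16543 annual layers.
Mean rate = 5671.3 mm / 16543 years ≈ 0.343 mm/yr.

0.343 mm/yr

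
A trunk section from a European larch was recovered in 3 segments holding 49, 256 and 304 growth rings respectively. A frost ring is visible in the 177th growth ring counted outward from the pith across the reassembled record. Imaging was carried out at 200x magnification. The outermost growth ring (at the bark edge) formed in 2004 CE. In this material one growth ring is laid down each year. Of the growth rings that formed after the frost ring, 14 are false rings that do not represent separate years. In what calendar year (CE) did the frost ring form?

1586 CE

Total growth rings = 49 + 256 + 304 = 609.
The frost ring sits at growth ring 177 from the pith, so 609 − 177 = 432 growth rings formed after it.
Removing the 14 false growth rings leaves 432 − 14 = 418 true growth rings beyond the frost ring.
2004 − 418 = 1586 CE.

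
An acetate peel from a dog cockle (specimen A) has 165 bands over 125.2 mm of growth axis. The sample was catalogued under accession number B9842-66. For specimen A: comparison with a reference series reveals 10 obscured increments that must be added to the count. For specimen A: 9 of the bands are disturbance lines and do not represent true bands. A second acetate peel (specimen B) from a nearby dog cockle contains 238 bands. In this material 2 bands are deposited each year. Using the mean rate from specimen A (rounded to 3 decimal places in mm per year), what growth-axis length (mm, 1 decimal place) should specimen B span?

179.5 mm

Specimen A: correcting the raw count gives 165 − 9 + 10 = 166 true bands.
Specimen A: with 2 bands per year, 166 / 2 = 83 years.
A: 125.2 mm over 83 years gives 125.2 / 83 ≈ 1.508 mm/yr.
Specimen B: dividing by 2 bands per year: 238 / 2 = 119 years. B's length ≈ 1.508 × 119 = 179.5 mm.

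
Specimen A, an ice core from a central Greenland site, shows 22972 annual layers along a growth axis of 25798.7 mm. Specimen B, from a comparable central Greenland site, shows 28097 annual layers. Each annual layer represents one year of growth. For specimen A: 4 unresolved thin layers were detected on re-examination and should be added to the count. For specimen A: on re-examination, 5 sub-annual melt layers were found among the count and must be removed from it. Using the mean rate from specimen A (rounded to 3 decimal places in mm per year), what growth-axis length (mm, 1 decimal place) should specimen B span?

Specimen A: adjusted count: 22972 − 5 + 4 = 22971 annual layers.
A: 25798.7 mm over 22971 years gives 25798.7 / 22971 ≈ 1.123 mm/yr.
B's length ≈ 1.123 × 28097 = 31552.9 mm.

31552.9 mm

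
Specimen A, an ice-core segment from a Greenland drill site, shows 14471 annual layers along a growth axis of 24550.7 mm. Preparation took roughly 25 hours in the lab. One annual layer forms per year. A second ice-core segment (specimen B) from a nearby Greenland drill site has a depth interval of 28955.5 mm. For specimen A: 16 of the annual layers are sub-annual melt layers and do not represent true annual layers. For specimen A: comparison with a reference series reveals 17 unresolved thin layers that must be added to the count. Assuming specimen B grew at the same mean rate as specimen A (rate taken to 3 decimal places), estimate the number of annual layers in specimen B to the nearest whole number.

Specimen A: after corrections the count is 14471 − 16 + 17 = 14472 annual layers.
A: Extension rate ≈ 24550.7 / 14472 = 1.696 mm per year.
Specimen B: 28955.5 mm / 1.696 mm per year = 17072.82 years ≈ 17073 annual layers.

17073 annual layers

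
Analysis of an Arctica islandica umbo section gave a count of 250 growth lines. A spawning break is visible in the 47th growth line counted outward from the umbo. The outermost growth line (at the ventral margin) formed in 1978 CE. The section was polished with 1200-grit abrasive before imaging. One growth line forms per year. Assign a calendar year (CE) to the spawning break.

1775 CE

250 − 47 = 203 growth lines lie beyond the spawning break toward the ventral margin.
1978 − 203 = 1775 CE.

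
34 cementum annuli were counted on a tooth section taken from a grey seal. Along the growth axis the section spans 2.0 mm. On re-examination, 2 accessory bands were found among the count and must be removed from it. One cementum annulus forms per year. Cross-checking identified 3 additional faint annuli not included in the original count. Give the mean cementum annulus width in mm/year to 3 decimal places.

Adjusted count: 34 − 2 + 3 = 35 cementum annuli.
Extension rate ≈ 2.0 / 35 = 0.057 mm/year.

0.057 mm/year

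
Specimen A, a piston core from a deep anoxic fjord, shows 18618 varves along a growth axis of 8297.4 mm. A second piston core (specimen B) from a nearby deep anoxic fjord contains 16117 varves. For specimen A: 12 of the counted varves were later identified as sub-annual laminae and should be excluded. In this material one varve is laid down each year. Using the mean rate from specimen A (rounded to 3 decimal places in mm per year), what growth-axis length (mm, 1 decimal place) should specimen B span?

7188.2 mm

Specimen A: after corrections the count is 18618 − 12 = 18606 varves.
A: Mean rate = 8297.4 mm / 18606 years ≈ 0.446 mm/yr.
B's length ≈ 0.446 × 16117 = 7188.2 mm.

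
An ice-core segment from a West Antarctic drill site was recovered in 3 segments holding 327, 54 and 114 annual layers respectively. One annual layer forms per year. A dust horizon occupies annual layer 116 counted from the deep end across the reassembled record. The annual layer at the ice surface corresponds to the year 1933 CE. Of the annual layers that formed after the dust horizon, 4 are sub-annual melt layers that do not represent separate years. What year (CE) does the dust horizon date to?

1558 CE

Total annual layers = 327 + 54 + 114 = 495.
Between annual layer 116 and the ice surface there are 495 − 116 = 379 annual layers.
Removing the 4 false annual layers leaves 379 − 4 = 375 true annual layers beyond the dust horizon.
Counting back 375 years from 1933 CE places the dust horizon in 1933 − 375 = 1558 CE.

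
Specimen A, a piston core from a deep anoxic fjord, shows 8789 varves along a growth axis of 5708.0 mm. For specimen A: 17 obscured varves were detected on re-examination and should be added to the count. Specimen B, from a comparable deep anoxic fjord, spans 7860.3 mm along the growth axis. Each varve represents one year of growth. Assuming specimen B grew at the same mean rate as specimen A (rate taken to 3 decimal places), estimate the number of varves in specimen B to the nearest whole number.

12130 varves

Specimen A: adjusted count: 8789 + 17 = 8806 varves.
A: Extension rate ≈ 5708.0 / 8806 = 0.648 mm/yr.
For B, 7860.3 / 0.648 = 12130.09 years ≈ 12130 varves.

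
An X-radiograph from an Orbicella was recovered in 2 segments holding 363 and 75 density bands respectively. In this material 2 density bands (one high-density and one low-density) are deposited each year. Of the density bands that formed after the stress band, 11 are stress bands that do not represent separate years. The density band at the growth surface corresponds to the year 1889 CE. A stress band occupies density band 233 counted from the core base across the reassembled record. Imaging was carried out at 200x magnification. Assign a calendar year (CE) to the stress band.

Total density bands = 363 + 75 = 438.
The stress band sits at density band 233 from the core base, so 438 − 233 = 205 density bands formed after it.
Excluding 11 false density bands: 205 − 11 = 194.
With 2 density bands per year, 194 / 2 = 97 years.
1889 − 97 = 1792 CE.

1792 CE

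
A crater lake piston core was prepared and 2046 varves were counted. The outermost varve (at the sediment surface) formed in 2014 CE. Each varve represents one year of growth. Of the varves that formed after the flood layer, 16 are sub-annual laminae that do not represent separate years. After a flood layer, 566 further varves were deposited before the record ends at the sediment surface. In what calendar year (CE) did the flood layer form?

566 varves post-date the flood layer.
Removing the 16 false varves leaves 566 − 16 = 550 true varves beyond the flood layer.
Counting back 550 years from 2014 CE places the flood layer in 2014 − 550 = 1464 CE.

1464 CE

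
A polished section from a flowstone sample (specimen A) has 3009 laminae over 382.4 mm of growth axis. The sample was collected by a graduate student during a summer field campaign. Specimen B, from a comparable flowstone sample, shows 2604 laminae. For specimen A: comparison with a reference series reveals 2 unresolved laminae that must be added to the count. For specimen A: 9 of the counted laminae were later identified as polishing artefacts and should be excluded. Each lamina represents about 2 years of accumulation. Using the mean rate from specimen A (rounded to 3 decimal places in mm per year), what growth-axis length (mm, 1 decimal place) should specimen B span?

Specimen A: adjusted count: 3009 − 9 + 2 = 3002 laminae.
Specimen A: at 2 years per lamina, 3002 × 2 = 6004 years.
A: Extension rate ≈ 382.4 / 6004 = 0.064 mm/yr.
Specimen B: multiplying by 2 years per lamina: 2604 × 2 = 5208 years. B's length ≈ 0.064 × 5208 = 333.3 mm.

333.3 mm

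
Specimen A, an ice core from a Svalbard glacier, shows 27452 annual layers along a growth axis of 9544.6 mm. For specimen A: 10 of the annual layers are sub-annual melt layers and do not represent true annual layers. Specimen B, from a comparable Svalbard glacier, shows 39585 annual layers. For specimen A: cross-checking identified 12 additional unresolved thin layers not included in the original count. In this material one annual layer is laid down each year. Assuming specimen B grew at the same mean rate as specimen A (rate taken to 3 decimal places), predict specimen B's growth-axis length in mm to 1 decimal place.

13775.6 mm

Specimen A: adjusted count: 27452 − 10 + 12 = 27454 annual layers.
A: Extension rate ≈ 9544.6 / 27454 = 0.348 mm/yr.
B's length ≈ 0.348 × 39585 = 13775.6 mm.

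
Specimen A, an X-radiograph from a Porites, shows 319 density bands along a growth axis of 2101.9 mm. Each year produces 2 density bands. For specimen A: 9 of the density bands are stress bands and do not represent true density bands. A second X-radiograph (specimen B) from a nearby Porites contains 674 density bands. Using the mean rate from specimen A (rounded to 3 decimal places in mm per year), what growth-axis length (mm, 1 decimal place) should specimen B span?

Specimen A: after corrections the count is 319 − 9 = 310 density bands.
Specimen A: 310 density bands at 2 per year is 310 / 2 = 155 years.
A: 2101.9 mm over 155 years gives 2101.9 / 155 ≈ 13.561 mm per year.
Specimen B: with 2 density bands per year, 674 / 2 = 337 years. For B, 13.561 mm/year × 337 years = 4570.1 mm.

4570.1 mm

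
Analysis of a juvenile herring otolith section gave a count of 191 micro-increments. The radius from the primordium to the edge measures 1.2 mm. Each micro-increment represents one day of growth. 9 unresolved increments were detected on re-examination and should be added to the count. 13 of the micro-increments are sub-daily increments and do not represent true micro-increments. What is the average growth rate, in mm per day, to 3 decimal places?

0.006 mm per day

Adjusted count: 191 − 13 + 9 = 187 micro-increments.
Extension rate ≈ 1.2 / 187 = 0.006 mm per day.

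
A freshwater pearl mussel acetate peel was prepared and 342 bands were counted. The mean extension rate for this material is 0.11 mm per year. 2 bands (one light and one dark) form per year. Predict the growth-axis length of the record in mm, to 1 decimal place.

342 bands at 2 per year is 342 / 2 = 171 years.
Predicted length = 0.11 mm/year × 171 years = 18.8 mm.

18.8 mm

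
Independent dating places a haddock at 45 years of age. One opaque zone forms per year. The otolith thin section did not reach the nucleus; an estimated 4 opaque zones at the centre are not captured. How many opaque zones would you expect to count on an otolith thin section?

At one opaque zone per year, 45 years correspond to 45 opaque zones.
45 − 4 missed = 41 opaque zones expected in the prepared section.

41 opaque zones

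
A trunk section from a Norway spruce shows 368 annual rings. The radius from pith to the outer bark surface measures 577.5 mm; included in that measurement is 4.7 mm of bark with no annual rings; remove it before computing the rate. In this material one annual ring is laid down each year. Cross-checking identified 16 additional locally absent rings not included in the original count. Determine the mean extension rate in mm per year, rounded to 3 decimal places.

True annual ring count = 368 + 16 = 384.
Removing the 4.7 mm offcut leaves 577.5 − 4.7 = 572.8 mm.
Mean rate = 572.8 mm / 384 years ≈ 1.492 mm per year.

1.492 mm per year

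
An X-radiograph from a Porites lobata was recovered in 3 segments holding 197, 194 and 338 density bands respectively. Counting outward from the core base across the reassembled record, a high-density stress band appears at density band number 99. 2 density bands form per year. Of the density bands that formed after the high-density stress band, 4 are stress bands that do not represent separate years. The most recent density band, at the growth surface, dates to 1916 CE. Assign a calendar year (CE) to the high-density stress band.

1603 CE

Total density bands = 197 + 194 + 338 = 729.
The high-density stress band sits at density band 99 from the core base, so 729 − 99 = 630 density bands formed after it.
Removing the 4 false density bands leaves 630 − 4 = 626 true density bands beyond the high-density stress band.
626 density bands at 2 per year is 626 / 2 = 313 years.
1916 − 313 = 1603 CE.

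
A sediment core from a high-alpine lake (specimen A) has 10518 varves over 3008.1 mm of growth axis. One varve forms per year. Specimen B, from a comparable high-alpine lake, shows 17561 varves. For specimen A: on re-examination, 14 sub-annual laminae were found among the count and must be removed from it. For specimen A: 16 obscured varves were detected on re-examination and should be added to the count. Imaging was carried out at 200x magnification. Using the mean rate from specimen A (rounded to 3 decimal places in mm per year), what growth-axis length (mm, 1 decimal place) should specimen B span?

Specimen A: adjusted count: 10518 − 14 + 16 = 10520 varves.
A: Extension rate ≈ 3008.1 / 10520 = 0.286 mm per year.
For B, 0.286 mm/year × 17561 years = 5022.4 mm.

5022.4 mm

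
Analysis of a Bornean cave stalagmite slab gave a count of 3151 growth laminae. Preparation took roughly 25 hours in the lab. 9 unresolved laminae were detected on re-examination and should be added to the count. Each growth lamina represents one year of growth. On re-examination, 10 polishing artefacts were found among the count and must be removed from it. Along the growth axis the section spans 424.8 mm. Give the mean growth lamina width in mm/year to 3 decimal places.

Adjusted count: 3151 − 10 + 9 = 3150 growth laminae.
Mean rate = 424.8 mm / 3150 years ≈ 0.135 mm/year.

0.135 mm/year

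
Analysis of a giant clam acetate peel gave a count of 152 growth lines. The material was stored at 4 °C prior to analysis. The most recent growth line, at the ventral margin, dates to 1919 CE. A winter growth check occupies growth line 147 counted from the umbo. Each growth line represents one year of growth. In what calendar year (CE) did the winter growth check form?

The winter growth check sits at growth line 147 from the umbo, so 152 − 147 = 5 growth lines formed after it.
The growth line at the ventral margin is 1919 CE, so the winter growth check dates to 1919 − 5 = 1914 CE.

1914 CE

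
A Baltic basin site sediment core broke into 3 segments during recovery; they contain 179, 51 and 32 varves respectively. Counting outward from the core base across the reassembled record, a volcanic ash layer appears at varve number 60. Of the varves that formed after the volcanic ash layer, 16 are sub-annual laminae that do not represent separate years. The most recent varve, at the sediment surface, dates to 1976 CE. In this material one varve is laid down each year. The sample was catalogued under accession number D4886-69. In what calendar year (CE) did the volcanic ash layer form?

1790 CE

Total varves = 179 + 51 + 32 = 262.
Between varve 60 and the sediment surface there are 262 − 60 = 202 varves.
202 − 16 false = 186 true varves after the volcanic ash layer.
The varve at the sediment surface is 1976 CE, so the volcanic ash layer dates to 1976 − 186 = 1790 CE.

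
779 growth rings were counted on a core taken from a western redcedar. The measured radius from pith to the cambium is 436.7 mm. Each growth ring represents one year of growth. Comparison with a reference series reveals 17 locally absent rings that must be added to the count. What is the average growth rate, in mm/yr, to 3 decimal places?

0.549 mm/yr

Correcting the raw count gives 779 + 17 = 796 true growth rings.
436.7 mm over 796 years gives 436.7 / 796 ≈ 0.549 mm/yr.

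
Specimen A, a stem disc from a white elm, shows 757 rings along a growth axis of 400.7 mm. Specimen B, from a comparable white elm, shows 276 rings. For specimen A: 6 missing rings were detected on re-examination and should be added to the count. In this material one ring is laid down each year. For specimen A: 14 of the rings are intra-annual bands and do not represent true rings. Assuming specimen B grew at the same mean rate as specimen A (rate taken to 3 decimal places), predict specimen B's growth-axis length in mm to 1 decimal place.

147.7 mm

Specimen A: correcting the raw count gives 757 − 14 + 6 = 749 true rings.
A: Mean rate = 400.7 mm / 749 years ≈ 0.535 mm per year.
B's length ≈ 0.535 × 276 = 147.7 mm.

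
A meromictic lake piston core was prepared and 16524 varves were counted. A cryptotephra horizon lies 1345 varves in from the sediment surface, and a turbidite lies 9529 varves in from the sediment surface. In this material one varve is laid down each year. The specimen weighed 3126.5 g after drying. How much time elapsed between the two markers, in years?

The two markers are separated by 9529 − 1345 = 8184 varves.
That is 8184 years at one varve per year.

8184 yr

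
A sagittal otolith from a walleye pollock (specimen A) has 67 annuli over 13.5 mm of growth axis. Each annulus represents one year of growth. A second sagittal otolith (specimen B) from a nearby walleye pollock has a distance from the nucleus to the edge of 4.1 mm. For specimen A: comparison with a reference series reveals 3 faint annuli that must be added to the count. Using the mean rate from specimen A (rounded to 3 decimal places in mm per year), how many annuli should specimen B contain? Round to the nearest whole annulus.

21 annuli

Specimen A: after corrections the count is 67 + 3 = 70 annuli.
A: Extension rate ≈ 13.5 / 70 = 0.193 mm/year.
Specimen B: 4.1 mm / 0.193 mm per year = 21.24 years ≈ 21 annuli.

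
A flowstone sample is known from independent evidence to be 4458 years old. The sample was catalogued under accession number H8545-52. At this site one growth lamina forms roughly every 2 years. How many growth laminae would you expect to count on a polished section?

At 2 years per growth lamina, 4458 / 2 = 2229 growth laminae are expected.
So 2229 growth laminae should be present.

2229 growth laminae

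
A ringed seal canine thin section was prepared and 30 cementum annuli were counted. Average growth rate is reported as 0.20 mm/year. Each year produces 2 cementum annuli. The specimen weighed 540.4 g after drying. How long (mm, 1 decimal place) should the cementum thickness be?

3.0 mm

30 cementum annuli at 2 per year is 30 / 2 = 15 years.
Length ≈ 0.20 × 15 = 3.0 mm.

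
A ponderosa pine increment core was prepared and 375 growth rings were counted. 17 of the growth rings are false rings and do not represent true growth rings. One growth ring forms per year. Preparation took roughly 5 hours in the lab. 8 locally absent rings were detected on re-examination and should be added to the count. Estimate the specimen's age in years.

Correcting the raw count gives 375 − 17 + 8 = 366 true growth rings.
At one growth ring per year, that is 366 years.

366 years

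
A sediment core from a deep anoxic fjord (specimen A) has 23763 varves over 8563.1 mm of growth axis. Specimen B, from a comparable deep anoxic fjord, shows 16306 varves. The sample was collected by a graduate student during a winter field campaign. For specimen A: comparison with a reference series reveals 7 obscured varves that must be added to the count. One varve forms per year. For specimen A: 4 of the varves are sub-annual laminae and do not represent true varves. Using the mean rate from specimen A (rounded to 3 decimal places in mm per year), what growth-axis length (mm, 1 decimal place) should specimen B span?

Specimen A: true varve count = 23763 − 4 + 7 = 23766.
A: 8563.1 mm over 23766 years gives 8563.1 / 23766 ≈ 0.360 mm/yr.
Length of B = 0.360 × 16306 = 5870.2 mm.

5870.2 mm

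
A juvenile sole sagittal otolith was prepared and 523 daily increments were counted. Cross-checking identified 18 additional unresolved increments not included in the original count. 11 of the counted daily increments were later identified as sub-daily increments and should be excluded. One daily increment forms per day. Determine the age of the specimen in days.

After corrections the count is 523 − 11 + 18 = 530 daily increments.
At one daily increment per day, that is 530 days.

530 d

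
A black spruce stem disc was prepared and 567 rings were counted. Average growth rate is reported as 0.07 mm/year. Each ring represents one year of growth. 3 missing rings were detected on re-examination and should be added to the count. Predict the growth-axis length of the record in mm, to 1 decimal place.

39.9 mm

After corrections the count is 567 + 3 = 570 rings.
570 years at 0.07 mm/year gives 0.07 × 570 = 39.9 mm.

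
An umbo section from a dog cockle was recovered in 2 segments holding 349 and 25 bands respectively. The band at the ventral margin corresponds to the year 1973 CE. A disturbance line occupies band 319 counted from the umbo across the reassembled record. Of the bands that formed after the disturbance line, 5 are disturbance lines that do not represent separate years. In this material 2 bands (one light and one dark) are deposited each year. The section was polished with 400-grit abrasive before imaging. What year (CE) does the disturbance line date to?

1948 CE

Total bands = 349 + 25 = 374.
374 − 319 = 55 bands lie beyond the disturbance line toward the ventral margin.
55 − 5 false = 50 true bands after the disturbance line.
50 bands at 2 per year is 50 / 2 = 25 years.
Counting back 25 years from 1973 CE places the disturbance line in 1973 − 25 = 1948 CE.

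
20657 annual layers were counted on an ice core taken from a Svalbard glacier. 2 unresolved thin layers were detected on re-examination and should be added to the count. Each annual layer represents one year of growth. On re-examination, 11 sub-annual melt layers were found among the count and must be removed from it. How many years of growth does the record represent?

Adjusted count: 20657 − 11 + 2 = 20648 annual layers.
One annual layer per year makes the duration 20648 years.

20648 years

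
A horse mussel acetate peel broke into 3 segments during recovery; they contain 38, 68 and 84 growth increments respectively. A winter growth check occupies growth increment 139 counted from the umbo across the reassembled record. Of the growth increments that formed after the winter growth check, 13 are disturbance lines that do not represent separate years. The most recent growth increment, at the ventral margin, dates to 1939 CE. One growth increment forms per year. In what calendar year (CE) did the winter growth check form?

Total growth increments = 38 + 68 + 84 = 190.
190 − 139 = 51 growth increments lie beyond the winter growth check toward the ventral margin.
Removing the 13 false growth increments leaves 51 − 13 = 38 true growth increments beyond the winter growth check.
1939 − 38 = 1901 CE.

1901 CE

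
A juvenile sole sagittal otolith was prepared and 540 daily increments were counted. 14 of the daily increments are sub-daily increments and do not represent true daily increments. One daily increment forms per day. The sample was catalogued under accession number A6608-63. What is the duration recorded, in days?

After corrections the count is 540 − 14 = 526 daily increments.
With a one-to-one daily increment periodicity this is 526 days.

526 days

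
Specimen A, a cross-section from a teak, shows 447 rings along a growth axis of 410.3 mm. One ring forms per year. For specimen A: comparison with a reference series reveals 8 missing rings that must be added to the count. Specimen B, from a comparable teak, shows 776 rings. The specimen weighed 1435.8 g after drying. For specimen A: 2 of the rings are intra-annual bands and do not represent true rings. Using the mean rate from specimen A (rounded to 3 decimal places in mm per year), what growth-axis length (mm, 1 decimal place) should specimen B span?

Specimen A: correcting the raw count gives 447 − 2 + 8 = 453 true rings.
A: Extension rate ≈ 410.3 / 453 = 0.906 mm per year.
Length of B = 0.906 × 776 = 703.1 mm.

703.1 mm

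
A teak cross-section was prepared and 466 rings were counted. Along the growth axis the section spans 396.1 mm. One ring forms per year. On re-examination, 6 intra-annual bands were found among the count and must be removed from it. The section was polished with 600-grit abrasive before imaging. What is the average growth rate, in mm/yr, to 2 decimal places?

0.86 mm/yr

Adjusted count: 466 − 6 = 460 rings.
Extension rate ≈ 396.1 / 460 = 0.86 mm/yr.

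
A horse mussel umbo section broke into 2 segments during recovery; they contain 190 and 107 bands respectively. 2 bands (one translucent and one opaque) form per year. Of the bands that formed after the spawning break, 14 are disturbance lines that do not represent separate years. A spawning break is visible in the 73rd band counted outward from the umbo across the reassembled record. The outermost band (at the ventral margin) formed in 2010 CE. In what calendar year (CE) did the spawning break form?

Total bands = 190 + 107 = 297.
The spawning break sits at band 73 from the umbo, so 297 − 73 = 224 bands formed after it.
Excluding 14 false bands: 224 − 14 = 210.
210 bands at 2 per year is 210 / 2 = 105 years.
Counting back 105 years from 2010 CE places the spawning break in 2010 − 105 = 1905 CE.

1905 CE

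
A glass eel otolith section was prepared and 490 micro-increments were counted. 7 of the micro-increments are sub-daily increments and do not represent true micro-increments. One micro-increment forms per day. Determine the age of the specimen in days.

True micro-increment count = 490 − 7 = 483.
At one micro-increment per day, that is 483 days.

483 days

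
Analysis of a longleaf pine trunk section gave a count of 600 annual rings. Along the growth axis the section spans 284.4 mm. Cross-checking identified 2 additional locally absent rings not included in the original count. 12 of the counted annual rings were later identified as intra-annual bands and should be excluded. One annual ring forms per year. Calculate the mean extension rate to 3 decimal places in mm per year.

0.482 mm per year

After corrections the count is 600 − 12 + 2 = 590 annual rings.
Extension rate ≈ 284.4 / 590 = 0.482 mm per year.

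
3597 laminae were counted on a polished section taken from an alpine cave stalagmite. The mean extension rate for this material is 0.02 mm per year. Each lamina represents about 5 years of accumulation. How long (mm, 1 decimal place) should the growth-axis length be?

At 5 years per lamina, 3597 × 5 = 17985 years.
Length ≈ 0.02 × 17985 = 359.7 mm.

359.7 mm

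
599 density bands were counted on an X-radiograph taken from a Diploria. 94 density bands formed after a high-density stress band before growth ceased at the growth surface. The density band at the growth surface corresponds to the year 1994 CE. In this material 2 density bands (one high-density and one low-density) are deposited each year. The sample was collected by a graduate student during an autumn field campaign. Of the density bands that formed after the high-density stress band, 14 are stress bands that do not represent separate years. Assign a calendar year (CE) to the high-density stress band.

1954 CE

There are 94 density bands younger than the high-density stress band.
94 − 14 false = 80 true density bands after the high-density stress band.
With 2 density bands per year, 80 / 2 = 40 years.
1994 − 40 = 1954 CE.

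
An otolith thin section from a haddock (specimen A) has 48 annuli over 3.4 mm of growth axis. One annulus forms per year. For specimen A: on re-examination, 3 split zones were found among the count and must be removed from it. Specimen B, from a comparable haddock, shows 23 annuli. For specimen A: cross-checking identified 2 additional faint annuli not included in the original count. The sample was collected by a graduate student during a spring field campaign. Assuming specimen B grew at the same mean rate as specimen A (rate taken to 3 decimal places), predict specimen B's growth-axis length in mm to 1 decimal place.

Specimen A: correcting the raw count gives 48 − 3 + 2 = 47 true annuli.
A: 3.4 mm over 47 years gives 3.4 / 47 ≈ 0.072 mm per year.
Length of B = 0.072 × 23 = 1.7 mm.

1.7 mm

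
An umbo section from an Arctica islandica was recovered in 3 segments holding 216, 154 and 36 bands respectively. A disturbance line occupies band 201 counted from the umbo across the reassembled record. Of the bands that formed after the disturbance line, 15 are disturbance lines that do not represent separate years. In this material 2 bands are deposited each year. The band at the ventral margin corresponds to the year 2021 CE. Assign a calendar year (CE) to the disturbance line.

Total bands = 216 + 154 + 36 = 406.
Between band 201 and the ventral margin there are 406 − 201 = 205 bands.
Removing the 15 false bands leaves 205 − 15 = 190 true bands beyond the disturbance line.
With 2 bands per year, 190 / 2 = 95 years.
The band at the ventral margin is 2021 CE, so the disturbance line dates to 2021 − 95 = 1926 CE.

1926 CE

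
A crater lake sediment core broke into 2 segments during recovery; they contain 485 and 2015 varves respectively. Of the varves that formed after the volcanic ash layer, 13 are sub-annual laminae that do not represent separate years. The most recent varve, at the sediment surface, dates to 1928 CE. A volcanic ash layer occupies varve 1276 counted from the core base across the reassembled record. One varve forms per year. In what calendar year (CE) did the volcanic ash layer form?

717 CE

Total varves = 485 + 2015 = 2500.
Between varve 1276 and the sediment surface there are 2500 − 1276 = 1224 varves.
Excluding 13 false varves: 1224 − 13 = 1211.
The varve at the sediment surface is 1928 CE, so the volcanic ash layer dates to 1928 − 1211 = 717 CE.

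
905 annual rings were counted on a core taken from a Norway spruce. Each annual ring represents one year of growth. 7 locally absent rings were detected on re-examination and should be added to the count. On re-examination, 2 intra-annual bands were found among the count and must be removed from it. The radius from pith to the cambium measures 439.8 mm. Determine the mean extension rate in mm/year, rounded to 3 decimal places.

Correcting the raw count gives 905 − 2 + 7 = 910 true annual rings.
Extension rate ≈ 439.8 / 910 = 0.483 mm/year.

0.483 mm/year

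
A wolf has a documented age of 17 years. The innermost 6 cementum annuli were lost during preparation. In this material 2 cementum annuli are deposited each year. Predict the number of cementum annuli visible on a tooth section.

28 cementum annuli

17 years at 2 cementum annuli per year gives 17 × 2 = 34 cementum annuli.
Less the 6 uncaptured cementum annuli: 34 − 6 = 28.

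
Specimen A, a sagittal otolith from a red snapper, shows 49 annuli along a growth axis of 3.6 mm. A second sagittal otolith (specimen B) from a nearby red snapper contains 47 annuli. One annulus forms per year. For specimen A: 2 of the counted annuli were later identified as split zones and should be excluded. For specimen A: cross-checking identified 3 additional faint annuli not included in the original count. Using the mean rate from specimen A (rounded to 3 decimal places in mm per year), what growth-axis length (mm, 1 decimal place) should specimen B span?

3.4 mm

Specimen A: true annulus count = 49 − 2 + 3 = 50.
A: 3.6 mm over 50 years gives 3.6 / 50 ≈ 0.072 mm/yr.
B's length ≈ 0.072 × 47 = 3.4 mm.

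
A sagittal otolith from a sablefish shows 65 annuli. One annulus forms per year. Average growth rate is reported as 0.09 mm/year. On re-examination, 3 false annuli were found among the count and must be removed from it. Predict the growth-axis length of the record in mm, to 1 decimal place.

After corrections the count is 65 − 3 = 62 annuli.
Length ≈ 0.09 × 62 = 5.6 mm.

5.6 mm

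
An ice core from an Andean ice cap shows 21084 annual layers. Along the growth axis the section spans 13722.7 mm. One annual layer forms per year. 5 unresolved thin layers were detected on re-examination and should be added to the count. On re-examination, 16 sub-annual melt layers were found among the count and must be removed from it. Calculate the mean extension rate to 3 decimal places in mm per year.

0.651 mm per year

True annual layer count = 21084 − 16 + 5 = 21073.
Mean rate = 13722.7 mm / 21073 years ≈ 0.651 mm per year.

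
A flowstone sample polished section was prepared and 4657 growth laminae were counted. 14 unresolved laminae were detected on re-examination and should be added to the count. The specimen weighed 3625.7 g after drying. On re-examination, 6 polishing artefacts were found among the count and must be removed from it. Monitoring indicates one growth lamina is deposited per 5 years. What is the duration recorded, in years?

Adjusted count: 4657 − 6 + 14 = 4665 growth laminae.
At 5 years per growth lamina, 4665 × 5 = 23325 years.

23325 years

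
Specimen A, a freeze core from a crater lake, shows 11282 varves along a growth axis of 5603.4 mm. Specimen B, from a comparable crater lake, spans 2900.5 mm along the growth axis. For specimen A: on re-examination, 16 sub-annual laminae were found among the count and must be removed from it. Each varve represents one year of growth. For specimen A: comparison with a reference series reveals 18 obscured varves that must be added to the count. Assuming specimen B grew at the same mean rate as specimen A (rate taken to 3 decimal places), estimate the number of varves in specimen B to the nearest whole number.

Specimen A: correcting the raw count gives 11282 − 16 + 18 = 11284 true varves.
A: Mean rate = 5603.4 mm / 11284 years ≈ 0.497 mm per year.
B spans 2900.5 / 0.497 = 5836.02 years ≈ 5836 varves.

5836 varves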